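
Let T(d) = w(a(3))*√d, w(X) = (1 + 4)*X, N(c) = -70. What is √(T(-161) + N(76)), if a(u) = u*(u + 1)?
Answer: √(-70 + 60*I*√161) ≈ 18.635 + 20.427*I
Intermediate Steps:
a(u) = u*(1 + u)
w(X) = 5*X
T(d) = 60*√d (T(d) = (5*(3*(1 + 3)))*√d = (5*(3*4))*√d = (5*12)*√d = 60*√d)
√(T(-161) + N(76)) = √(60*√(-161) - 70) = √(60*(I*√161) - 70) = √(60*I*√161 - 70) = √(-70 + 60*I*√161)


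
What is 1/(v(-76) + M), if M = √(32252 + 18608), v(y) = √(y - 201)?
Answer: 1/(2*√12715 + I*√277) ≈ 0.0044101 - 0.00032547*I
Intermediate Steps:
v(y) = √(-201 + y)
M = 2*√12715 (M = √50860 = 2*√12715 ≈ 225.52)
1/(v(-76) + M) = 1/(√(-201 - 76) + 2*√12715) = 1/(√(-277) + 2*√12715) = 1/(I*√277 + 2*√12715) = 1/(2*√12715 + I*√277)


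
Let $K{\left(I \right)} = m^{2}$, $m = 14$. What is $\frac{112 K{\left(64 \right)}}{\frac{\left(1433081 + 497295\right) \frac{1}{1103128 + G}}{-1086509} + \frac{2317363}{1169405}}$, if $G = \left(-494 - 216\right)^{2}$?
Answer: $\frac{1601001825028402543040}{144526209595662057} \approx 11078.0$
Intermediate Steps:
$G = 504100$ ($G = \left(-710\right)^{2} = 504100$)
$K{\left(I \right)} = 196$ ($K{\left(I \right)} = 14^{2} = 196$)
$\frac{112 K{\left(64 \right)}}{\frac{\left(1433081 + 497295\right) \frac{1}{1103128 + G}}{-1086509} + \frac{2317363}{1169405}} = \frac{112 \cdot 196}{\frac{\left(1433081 + 497295\right) \frac{1}{1103128 + 504100}}{-1086509} + \frac{2317363}{1169405}} = \frac{21952}{\frac{1930376}{1607228} \left(- \frac{1}{1086509}\right) + 2317363 \cdot \frac{1}{1169405}} = \frac{21952}{1930376 \cdot \frac{1}{1607228} \left(- \frac{1}{1086509}\right) + \frac{2317363}{1169405}} = \frac{21952}{\frac{68942}{57401} \left(- \frac{1}{1086509}\right) + \frac{2317363}{1169405}} = \frac{21952}{- \frac{68942}{62366703109} + \frac{2317363}{1169405}} = \frac{21952}{\frac{144526209595662057}{72931934449180145}} = 21952 \cdot \frac{72931934449180145}{144526209595662057} = \frac{1601001825028402543040}{144526209595662057}$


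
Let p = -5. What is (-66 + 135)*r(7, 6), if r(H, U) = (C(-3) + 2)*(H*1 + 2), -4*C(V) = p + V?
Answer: 2484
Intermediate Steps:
C(V) = 5/4 - V/4 (C(V) = -(-5 + V)/4 = 5/4 - V/4)
r(H, U) = 8 + 4*H (r(H, U) = ((5/4 - 1/4*(-3)) + 2)*(H*1 + 2) = ((5/4 + 3/4) + 2)*(H + 2) = (2 + 2)*(2 + H) = 4*(2 + H) = 8 + 4*H)
(-66 + 135)*r(7, 6) = (-66 + 135)*(8 + 4*7) = 69*(8 + 28) = 69*36 = 2484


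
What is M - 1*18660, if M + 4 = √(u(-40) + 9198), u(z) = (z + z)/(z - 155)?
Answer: -18664 + √13990782/39 ≈ -18568.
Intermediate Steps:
u(z) = 2*z/(-155 + z) (u(z) = (2*z)/(-155 + z) = 2*z/(-155 + z))
M = -4 + √13990782/39 (M = -4 + √(2*(-40)/(-155 - 40) + 9198) = -4 + √(2*(-40)/(-195) + 9198) = -4 + √(2*(-40)*(-1/195) + 9198) = -4 + √(16/39 + 9198) = -4 + √(358738/39) = -4 + √13990782/39 ≈ 91.908)
M - 1*18660 = (-4 + √13990782/39) - 1*18660 = (-4 + √13990782/39) - 18660 = -18664 + √13990782/39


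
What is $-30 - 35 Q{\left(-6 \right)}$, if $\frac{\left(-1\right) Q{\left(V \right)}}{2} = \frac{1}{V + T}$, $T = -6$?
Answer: $- \frac{215}{6} \approx -35.833$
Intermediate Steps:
$Q{\left(V \right)} = - \frac{2}{-6 + V}$ ($Q{\left(V \right)} = - \frac{2}{V - 6} = - \frac{2}{-6 + V}$)
$-30 - 35 Q{\left(-6 \right)} = -30 - 35 \left(- \frac{2}{-6 - 6}\right) = -30 - 35 \left(- \frac{2}{-12}\right) = -30 - 35 \left(\left(-2\right) \left(- \frac{1}{12}\right)\right) = -30 - \frac{35}{6} = - \frac{215}{6}$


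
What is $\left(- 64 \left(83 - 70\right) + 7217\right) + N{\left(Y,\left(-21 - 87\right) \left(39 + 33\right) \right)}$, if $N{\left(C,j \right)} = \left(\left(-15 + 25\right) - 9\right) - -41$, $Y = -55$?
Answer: $6427$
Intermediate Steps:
$N{\left(C,j \right)} = 42$ ($N{\left(C,j \right)} = \left(10 - 9\right) + 41 = 1 + 41 = 42$)
$\left(- 64 \left(83 - 70\right) + 7217\right) + N{\left(Y,\left(-21 - 87\right) \left(39 + 33\right) \right)} = \left(- 64 \left(83 - 70\right) + 7217\right) + 42 = \left(\left(-64\right) 13 + 7217\right) + 42 = \left(-832 + 7217\right) + 42 = 6385 + 42 = 6427$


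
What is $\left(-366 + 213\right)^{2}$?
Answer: $23409$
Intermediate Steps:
$\left(-366 + 213\right)^{2} = \left(-153\right)^{2} = 23409$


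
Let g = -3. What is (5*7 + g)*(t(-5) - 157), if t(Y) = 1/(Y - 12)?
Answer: -85440/17 ≈ -5025.9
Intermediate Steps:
t(Y) = 1/(-12 + Y)
(5*7 + g)*(t(-5) - 157) = (5*7 - 3)*(1/(-12 - 5) - 157) = (35 - 3)*(1/(-17) - 157) = 32*(-1/17 - 157) = 32*(-2670/17) = -85440/17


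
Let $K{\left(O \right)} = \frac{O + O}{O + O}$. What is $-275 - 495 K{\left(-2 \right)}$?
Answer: $-770$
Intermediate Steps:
$K{\left(O \right)} = 1$ ($K{\left(O \right)} = \frac{2 O}{2 O} = 2 O \frac{1}{2 O} = 1$)
$-275 - 495 K{\left(-2 \right)} = -275 - 495 = -770$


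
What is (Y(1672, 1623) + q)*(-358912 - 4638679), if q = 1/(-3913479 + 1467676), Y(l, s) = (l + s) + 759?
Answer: -49552540882565351/2445803 ≈ -2.0260e+10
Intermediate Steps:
Y(l, s) = 759 + l + s
q = -1/2445803 (q = 1/(-2445803) = -1/2445803 ≈ -4.0886e-7)
(Y(1672, 1623) + q)*(-358912 - 4638679) = ((759 + 1672 + 1623) - 1/2445803)*(-358912 - 4638679) = (4054 - 1/2445803)*(-4997591) = (9915285361/2445803)*(-4997591) = -49552540882565351/2445803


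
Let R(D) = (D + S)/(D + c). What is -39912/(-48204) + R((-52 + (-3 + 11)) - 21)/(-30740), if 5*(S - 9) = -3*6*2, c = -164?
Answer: 29266237607/35346888525 ≈ 0.82797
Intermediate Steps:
S = 9/5 (S = 9 + (-3*6*2)/5 = 9 + (-18*2)/5 = 9 + (1/5)*(-36) = 9 - 36/5 = 9/5 ≈ 1.8000)
R(D) = (9/5 + D)/(-164 + D) (R(D) = (D + 9/5)/(D - 164) = (9/5 + D)/(-164 + D))
-39912/(-48204) + R((-52 + (-3 + 11)) - 21)/(-30740) = -39912/(-48204) + ((9/5 + ((-52 + (-3 + 11)) - 21))/(-164 + ((-52 + (-3 + 11)) - 21)))/(-30740) = -39912*(-1/48204) + ((9/5 + ((-52 + 8) - 21))/(-164 + ((-52 + 8) - 21)))*(-1/30740) = 3326/4017 + ((9/5 + (-44 - 21))/(-164 + (-44 - 21)))*(-1/30740) = 3326/4017 + ((9/5 - 65)/(-164 - 65))*(-1/30740) = 3326/4017 + (-316/5/(-229))*(-1/30740) = 3326/4017 - 1/229*(-316/5)*(-1/30740) = 3326/4017 + (316/1145)*(-1/30740) = 3326/4017 - 79/8799325 = 29266237607/35346888525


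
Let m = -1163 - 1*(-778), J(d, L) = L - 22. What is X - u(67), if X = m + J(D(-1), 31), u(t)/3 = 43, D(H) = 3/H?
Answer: -505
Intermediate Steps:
J(d, L) = -22 + L
u(t) = 129 (u(t) = 3*43 = 129)
m = -385 (m = -1163 + 778 = -385)
X = -376 (X = -385 + (-22 + 31) = -385 + 9 = -376)
X - u(67) = -376 - 1*129 = -376 - 129 = -505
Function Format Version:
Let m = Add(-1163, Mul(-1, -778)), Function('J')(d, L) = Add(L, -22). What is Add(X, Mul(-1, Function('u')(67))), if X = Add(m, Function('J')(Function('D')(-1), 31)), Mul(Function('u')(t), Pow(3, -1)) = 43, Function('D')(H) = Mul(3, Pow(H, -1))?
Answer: -505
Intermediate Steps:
Function('J')(d, L) = Add(-22, L)
Function('u')(t) = 129 (Function('u')(t) = Mul(3, 43) = 129)
m = -385 (m = Add(-1163, 778) = -385)
X = -376 (X = Add(-385, Add(-22, 31)) = Add(-385, 9) = -376)
Add(X, Mul(-1, Function('u')(67))) = Add(-376, Mul(-1, 129)) = Add(-376, -129) = -505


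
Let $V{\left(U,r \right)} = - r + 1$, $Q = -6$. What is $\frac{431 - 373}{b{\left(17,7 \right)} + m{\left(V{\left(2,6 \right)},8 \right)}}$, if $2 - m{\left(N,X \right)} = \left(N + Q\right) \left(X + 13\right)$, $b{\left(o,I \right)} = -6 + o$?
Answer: $\frac{29}{122} \approx 0.2377$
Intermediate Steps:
$V{\left(U,r \right)} = 1 - r$
$m{\left(N,X \right)} = 2 - \left(-6 + N\right) \left(13 + X\right)$ ($m{\left(N,X \right)} = 2 - \left(N - 6\right) \left(X + 13\right) = 2 - \left(-6 + N\right) \left(13 + X\right)$)
$\frac{431 - 373}{b{\left(17,7 \right)} + m{\left(V{\left(2,6 \right)},8 \right)}} = \frac{431 - 373}{\left(-6 + 17\right) + \left(80 - 13 \left(1 - 6\right) + 6 \cdot 8 - \left(1 - 6\right) 8\right)} = \frac{58}{11 + \left(80 - 13 \left(1 - 6\right) + 48 - \left(1 - 6\right) 8\right)} = \frac{58}{11 + \left(80 - -65 + 48 - \left(-5\right) 8\right)} = \frac{58}{11 + \left(80 + 65 + 48 + 40\right)} = \frac{58}{11 + 233} = \frac{58}{244} = 58 \cdot \frac{1}{244} = \frac{29}{122}$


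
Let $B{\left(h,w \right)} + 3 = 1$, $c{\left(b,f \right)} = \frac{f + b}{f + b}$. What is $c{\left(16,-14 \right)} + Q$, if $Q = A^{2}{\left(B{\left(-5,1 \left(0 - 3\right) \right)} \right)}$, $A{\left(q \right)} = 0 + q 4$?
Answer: $65$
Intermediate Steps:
$c{\left(b,f \right)} = 1$ ($c{\left(b,f \right)} = \frac{b + f}{b + f} = 1$)
$B{\left(h,w \right)} = -2$ ($B{\left(h,w \right)} = -3 + 1 = -2$)
$A{\left(q \right)} = 4 q$ ($A{\left(q \right)} = 0 + 4 q = 4 q$)
$Q = 64$ ($Q = \left(4 \left(-2\right)\right)^{2} = \left(-8\right)^{2} = 64$)
$c{\left(16,-14 \right)} + Q = 1 + 64 = 65$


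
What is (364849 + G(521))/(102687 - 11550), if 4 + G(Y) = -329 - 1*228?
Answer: 364288/91137 ≈ 3.9971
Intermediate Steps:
G(Y) = -561 (G(Y) = -4 + (-329 - 1*228) = -4 + (-329 - 228) = -4 - 557 = -561)
(364849 + G(521))/(102687 - 11550) = (364849 - 561)/(102687 - 11550) = 364288/91137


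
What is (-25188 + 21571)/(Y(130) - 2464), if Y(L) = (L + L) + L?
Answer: 3617/2074 ≈ 1.7440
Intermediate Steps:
Y(L) = 3*L (Y(L) = 2*L + L = 3*L)
(-25188 + 21571)/(Y(130) - 2464) = (-25188 + 21571)/(3*130 - 2464) = -3617/(390 - 2464) = -3617/(-2074) = -3617*(-1/2074) = 3617/2074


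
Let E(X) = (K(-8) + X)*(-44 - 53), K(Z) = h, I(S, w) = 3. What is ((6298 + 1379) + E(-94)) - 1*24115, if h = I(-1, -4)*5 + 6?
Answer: -9357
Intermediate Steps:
h = 21 (h = 3*5 + 6 = 15 + 6 = 21)
K(Z) = 21
E(X) = -2037 - 97*X (E(X) = (21 + X)*(-44 - 53) = (21 + X)*(-97) = -2037 - 97*X)
((6298 + 1379) + E(-94)) - 1*24115 = ((6298 + 1379) + (-2037 - 97*(-94))) - 1*24115 = (7677 + (-2037 + 9118)) - 24115 = (7677 + 7081) - 24115 = 14758 - 24115 = -9357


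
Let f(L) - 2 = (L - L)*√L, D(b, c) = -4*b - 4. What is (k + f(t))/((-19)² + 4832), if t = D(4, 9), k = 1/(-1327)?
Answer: 2653/6891111 ≈ 0.00038499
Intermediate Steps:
k = -1/1327 ≈ -0.00075358
D(b, c) = -4 - 4*b
t = -20 (t = -4 - 4*4 = -4 - 16 = -20)
f(L) = 2 (f(L) = 2 + (L - L)*√L = 2 + 0*√L = 2 + 0 = 2)
(k + f(t))/((-19)² + 4832) = (-1/1327 + 2)/((-19)² + 4832) = 2653/(1327*(361 + 4832)) = (2653/1327)/5193 = (2653/1327)*(1/5193) = 2653/6891111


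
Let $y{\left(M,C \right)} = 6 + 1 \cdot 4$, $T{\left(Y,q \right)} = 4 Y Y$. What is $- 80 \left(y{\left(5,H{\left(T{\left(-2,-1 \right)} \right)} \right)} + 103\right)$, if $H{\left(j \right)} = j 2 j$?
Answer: $-9040$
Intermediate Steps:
$T{\left(Y,q \right)} = 4 Y^{2}$
$H{\left(j \right)} = 2 j^{2}$ ($H{\left(j \right)} = 2 j j = 2 j^{2}$)
$y{\left(M,C \right)} = 10$ ($y{\left(M,C \right)} = 6 + 4 = 10$)
$- 80 \left(y{\left(5,H{\left(T{\left(-2,-1 \right)} \right)} \right)} + 103\right) = - 80 \left(10 + 103\right) = \left(-80\right) 113 = -9040$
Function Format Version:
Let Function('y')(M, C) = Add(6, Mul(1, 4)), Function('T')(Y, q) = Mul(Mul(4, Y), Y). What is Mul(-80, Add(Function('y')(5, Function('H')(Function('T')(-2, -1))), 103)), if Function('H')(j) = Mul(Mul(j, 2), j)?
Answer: -9040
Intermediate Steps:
Function('T')(Y, q) = Mul(4, Pow(Y, 2))
Function('H')(j) = Mul(2, Pow(j, 2)) (Function('H')(j) = Mul(Mul(2, j), j) = Mul(2, Pow(j, 2)))
Function('y')(M, C) = 10 (Function('y')(M, C) = Add(6, 4) = 10)
Mul(-80, Add(Function('y')(5, Function('H')(Function('T')(-2, -1))), 103)) = Mul(-80, Add(10, 103)) = Mul(-80, 113) = -9040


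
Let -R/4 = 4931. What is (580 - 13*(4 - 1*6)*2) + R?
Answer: -19092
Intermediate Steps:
R = -19724 (R = -4*4931 = -19724)
(580 - 13*(4 - 1*6)*2) + R = (580 - 13*(4 - 1*6)*2) - 19724 = (580 - 13*(4 - 6)*2) - 19724 = (580 - 13*(-2)*2) - 19724 = (580 + 26*2) - 19724 = (580 + 52) - 19724 = 632 - 19724 = -19092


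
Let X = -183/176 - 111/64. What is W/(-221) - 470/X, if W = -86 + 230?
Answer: 72843248/431613 ≈ 168.77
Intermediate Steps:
W = 144
X = -1953/704 (X = -183*1/176 - 111*1/64 = -183/176 - 111/64 = -1953/704 ≈ -2.7741)
W/(-221) - 470/X = 144/(-221) - 470/(-1953/704) = 144*(-1/221) - 470*(-704/1953) = -144/221 + 330880/1953 = 72843248/431613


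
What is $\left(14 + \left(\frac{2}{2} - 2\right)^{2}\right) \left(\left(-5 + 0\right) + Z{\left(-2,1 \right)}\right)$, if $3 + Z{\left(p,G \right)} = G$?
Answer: $-105$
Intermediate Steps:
$Z{\left(p,G \right)} = -3 + G$
$\left(14 + \left(\frac{2}{2} - 2\right)^{2}\right) \left(\left(-5 + 0\right) + Z{\left(-2,1 \right)}\right) = \left(14 + \left(\frac{2}{2} - 2\right)^{2}\right) \left(\left(-5 + 0\right) + \left(-3 + 1\right)\right) = \left(14 + \left(2 \cdot \frac{1}{2} - 2\right)^{2}\right) \left(-5 - 2\right) = \left(14 + \left(1 - 2\right)^{2}\right) \left(-7\right) = \left(14 + \left(-1\right)^{2}\right) \left(-7\right) = \left(14 + 1\right) \left(-7\right) = 15 \left(-7\right) = -105$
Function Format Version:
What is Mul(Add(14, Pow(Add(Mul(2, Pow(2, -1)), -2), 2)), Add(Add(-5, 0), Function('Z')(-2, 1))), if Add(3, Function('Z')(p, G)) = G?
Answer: -105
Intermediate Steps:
Function('Z')(p, G) = Add(-3, G)
Mul(Add(14, Pow(Add(Mul(2, Pow(2, -1)), -2), 2)), Add(Add(-5, 0), Function('Z')(-2, 1))) = Mul(Add(14, Pow(Add(Mul(2, Pow(2, -1)), -2), 2)), Add(Add(-5, 0), Add(-3, 1))) = Mul(Add(14, Pow(Add(Mul(2, Rational(1, 2)), -2), 2)), Add(-5, -2)) = Mul(Add(14, Pow(Add(1, -2), 2)), -7) = Mul(Add(14, Pow(-1, 2)), -7) = Mul(Add(14, 1), -7) = Mul(15, -7) = -105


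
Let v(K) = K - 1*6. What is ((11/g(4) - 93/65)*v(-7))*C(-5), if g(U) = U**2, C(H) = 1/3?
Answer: 773/240 ≈ 3.2208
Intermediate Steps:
C(H) = 1/3
v(K) = -6 + K (v(K) = K - 6 = -6 + K)
((11/g(4) - 93/65)*v(-7))*C(-5) = ((11/(4**2) - 93/65)*(-6 - 7))*(1/3) = ((11/16 - 93*1/65)*(-13))*(1/3) = ((11*(1/16) - 93/65)*(-13))*(1/3) = ((11/16 - 93/65)*(-13))*(1/3) = -773/1040*(-13)*(1/3) = (773/80)*(1/3) = 773/240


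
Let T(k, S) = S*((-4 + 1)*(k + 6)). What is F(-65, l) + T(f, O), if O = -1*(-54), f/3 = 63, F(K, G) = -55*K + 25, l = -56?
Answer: -27990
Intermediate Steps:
F(K, G) = 25 - 55*K
f = 189 (f = 3*63 = 189)
O = 54
T(k, S) = S*(-18 - 3*k) (T(k, S) = S*(-3*(6 + k)) = S*(-18 - 3*k))
F(-65, l) + T(f, O) = (25 - 55*(-65)) - 3*54*(6 + 189) = (25 + 3575) - 3*54*195 = 3600 - 31590 = -27990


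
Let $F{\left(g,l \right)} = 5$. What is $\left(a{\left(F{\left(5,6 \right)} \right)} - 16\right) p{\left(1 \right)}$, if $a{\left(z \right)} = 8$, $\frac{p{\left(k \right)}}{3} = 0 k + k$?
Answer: $-24$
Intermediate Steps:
$p{\left(k \right)} = 3 k$ ($p{\left(k \right)} = 3 \left(0 k + k\right) = 3 \left(0 + k\right) = 3 k$)
$\left(a{\left(F{\left(5,6 \right)} \right)} - 16\right) p{\left(1 \right)} = \left(8 - 16\right) 3 \cdot 1 = \left(-8\right) 3 = -24$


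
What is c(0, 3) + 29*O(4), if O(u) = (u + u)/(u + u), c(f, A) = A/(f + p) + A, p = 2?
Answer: 67/2 ≈ 33.500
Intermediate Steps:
c(f, A) = A + A/(2 + f) (c(f, A) = A/(f + 2) + A = A/(2 + f) + A = A + A/(2 + f))
O(u) = 1 (O(u) = (2*u)/((2*u)) = (2*u)*(1/(2*u)) = 1)
c(0, 3) + 29*O(4) = 3*(3 + 0)/(2 + 0) + 29*1 = 3*3/2 + 29 = 3*(½)*3 + 29 = 9/2 + 29 = 67/2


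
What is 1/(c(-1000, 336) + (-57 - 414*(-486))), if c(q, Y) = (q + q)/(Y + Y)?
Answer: 42/8448049 ≈ 4.9716e-6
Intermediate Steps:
c(q, Y) = q/Y (c(q, Y) = (2*q)/((2*Y)) = (2*q)*(1/(2*Y)) = q/Y)
1/(c(-1000, 336) + (-57 - 414*(-486))) = 1/(-1000/336 + (-57 - 414*(-486))) = 1/(-1000*1/336 + (-57 + 201204)) = 1/(-125/42 + 201147) = 1/(8448049/42) = 42/8448049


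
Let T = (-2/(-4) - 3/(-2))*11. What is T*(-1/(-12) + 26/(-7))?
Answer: -3355/42 ≈ -79.881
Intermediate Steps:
T = 22 (T = (-2*(-¼) - 3*(-½))*11 = (½ + 3/2)*11 = 2*11 = 22)
T*(-1/(-12) + 26/(-7)) = 22*(-1/(-12) + 26/(-7)) = 22*(-1*(-1/12) + 26*(-⅐)) = 22*(1/12 - 26/7) = 22*(-305/84) = -3355/42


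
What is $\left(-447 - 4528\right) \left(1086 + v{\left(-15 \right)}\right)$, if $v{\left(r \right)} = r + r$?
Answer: $-5253600$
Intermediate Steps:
$v{\left(r \right)} = 2 r$
$\left(-447 - 4528\right) \left(1086 + v{\left(-15 \right)}\right) = \left(-447 - 4528\right) \left(1086 + 2 \left(-15\right)\right) = - 4975 \left(1086 - 30\right) = \left(-4975\right) 1056 = -5253600$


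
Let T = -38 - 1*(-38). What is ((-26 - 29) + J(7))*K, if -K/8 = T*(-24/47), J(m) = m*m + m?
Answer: 0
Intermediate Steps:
J(m) = m + m² (J(m) = m² + m = m + m²)
T = 0 (T = -38 + 38 = 0)
K = 0 (K = -0*(-24/47) = -0*(-24*1/47) = -0*(-24)/47 = -8*0 = 0)
((-26 - 29) + J(7))*K = ((-26 - 29) + 7*(1 + 7))*0 = (-55 + 7*8)*0 = (-55 + 56)*0 = 1*0 = 0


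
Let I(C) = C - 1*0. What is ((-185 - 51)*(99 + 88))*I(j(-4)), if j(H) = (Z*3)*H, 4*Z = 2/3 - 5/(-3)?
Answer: 308924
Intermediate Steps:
Z = 7/12 (Z = (2/3 - 5/(-3))/4 = (2*(⅓) - 5*(-⅓))/4 = (⅔ + 5/3)/4 = (¼)*(7/3) = 7/12 ≈ 0.58333)
j(H) = 7*H/4 (j(H) = ((7/12)*3)*H = 7*H/4)
I(C) = C (I(C) = C + 0 = C)
((-185 - 51)*(99 + 88))*I(j(-4)) = ((-185 - 51)*(99 + 88))*((7/4)*(-4)) = -236*187*(-7) = -44132*(-7) = 308924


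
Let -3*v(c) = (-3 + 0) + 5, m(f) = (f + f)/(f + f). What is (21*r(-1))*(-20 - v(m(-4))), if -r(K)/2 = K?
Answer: -812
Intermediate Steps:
m(f) = 1 (m(f) = (2*f)/((2*f)) = (2*f)*(1/(2*f)) = 1)
v(c) = -2/3 (v(c) = -((-3 + 0) + 5)/3 = -(-3 + 5)/3 = -1/3*2 = -2/3)
r(K) = -2*K
(21*r(-1))*(-20 - v(m(-4))) = (21*(-2*(-1)))*(-20 - 1*(-2/3)) = (21*2)*(-20 + 2/3) = 42*(-58/3) = -812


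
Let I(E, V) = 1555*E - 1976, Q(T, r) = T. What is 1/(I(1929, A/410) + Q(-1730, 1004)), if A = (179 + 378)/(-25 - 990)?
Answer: 1/2995889 ≈ 3.3379e-7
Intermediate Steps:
A = -557/1015 (A = 557/(-1015) = 557*(-1/1015) = -557/1015 ≈ -0.54877)
I(E, V) = -1976 + 1555*E
1/(I(1929, A/410) + Q(-1730, 1004)) = 1/((-1976 + 1555*1929) - 1730) = 1/((-1976 + 2999595) - 1730) = 1/(2997619 - 1730) = 1/2995889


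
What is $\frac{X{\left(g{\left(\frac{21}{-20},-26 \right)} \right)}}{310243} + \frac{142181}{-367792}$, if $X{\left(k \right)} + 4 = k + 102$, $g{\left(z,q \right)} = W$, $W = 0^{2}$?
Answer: $- \frac{44074616367}{114104893456} \approx -0.38626$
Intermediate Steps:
$W = 0$
$g{\left(z,q \right)} = 0$
$X{\left(k \right)} = 98 + k$ ($X{\left(k \right)} = -4 + \left(k + 102\right) = -4 + \left(102 + k\right) = 98 + k$)
$\frac{X{\left(g{\left(\frac{21}{-20},-26 \right)} \right)}}{310243} + \frac{142181}{-367792} = \frac{98 + 0}{310243} + \frac{142181}{-367792} = 98 \cdot \frac{1}{310243} + 142181 \left(- \frac{1}{367792}\right) = \frac{98}{310243} - \frac{142181}{367792} = - \frac{44074616367}{114104893456}$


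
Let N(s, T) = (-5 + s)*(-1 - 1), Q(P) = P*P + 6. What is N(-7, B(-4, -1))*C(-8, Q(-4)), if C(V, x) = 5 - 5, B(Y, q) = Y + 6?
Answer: 0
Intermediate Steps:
B(Y, q) = 6 + Y
Q(P) = 6 + P² (Q(P) = P² + 6 = 6 + P²)
C(V, x) = 0
N(s, T) = 10 - 2*s (N(s, T) = (-5 + s)*(-2) = 10 - 2*s)
N(-7, B(-4, -1))*C(-8, Q(-4)) = (10 - 2*(-7))*0 = (10 + 14)*0 = 24*0 = 0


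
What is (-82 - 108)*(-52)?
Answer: 9880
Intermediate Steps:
(-82 - 108)*(-52) = -190*(-52) = 9880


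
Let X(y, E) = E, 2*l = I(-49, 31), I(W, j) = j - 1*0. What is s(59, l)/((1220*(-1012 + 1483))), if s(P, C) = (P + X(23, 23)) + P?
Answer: 47/191540 ≈ 0.00024538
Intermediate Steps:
I(W, j) = j (I(W, j) = j + 0 = j)
l = 31/2 (l = (½)*31 = 31/2 ≈ 15.500)
s(P, C) = 23 + 2*P (s(P, C) = (P + 23) + P = (23 + P) + P = 23 + 2*P)
s(59, l)/((1220*(-1012 + 1483))) = (23 + 2*59)/((1220*(-1012 + 1483))) = (23 + 118)/((1220*471)) = 141/574620 = 141*(1/574620) = 47/191540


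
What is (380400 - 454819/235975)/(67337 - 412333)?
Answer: -89764435181/81410431100 ≈ -1.1026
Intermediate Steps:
(380400 - 454819/235975)/(67337 - 412333) = (380400 - 454819*1/235975)/(-344996) = (380400 - 454819/235975)*(-1/344996) = (89764435181/235975)*(-1/344996) = -89764435181/81410431100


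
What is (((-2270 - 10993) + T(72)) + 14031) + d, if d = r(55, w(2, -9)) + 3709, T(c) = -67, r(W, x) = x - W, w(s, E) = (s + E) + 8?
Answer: 4356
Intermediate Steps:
w(s, E) = 8 + E + s (w(s, E) = (E + s) + 8 = 8 + E + s)
d = 3655 (d = ((8 - 9 + 2) - 1*55) + 3709 = (1 - 55) + 3709 = -54 + 3709 = 3655)
(((-2270 - 10993) + T(72)) + 14031) + d = (((-2270 - 10993) - 67) + 14031) + 3655 = ((-13263 - 67) + 14031) + 3655 = (-13330 + 14031) + 3655 = 701 + 3655 = 4356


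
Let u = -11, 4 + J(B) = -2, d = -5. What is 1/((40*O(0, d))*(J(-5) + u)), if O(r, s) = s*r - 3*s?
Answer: -1/10200 ≈ -9.8039e-5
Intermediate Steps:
J(B) = -6 (J(B) = -4 - 2 = -6)
O(r, s) = -3*s + r*s (O(r, s) = r*s - 3*s = -3*s + r*s)
1/((40*O(0, d))*(J(-5) + u)) = 1/((40*(-5*(-3 + 0)))*(-6 - 11)) = 1/((40*(-5*(-3)))*(-17)) = 1/((40*15)*(-17)) = 1/(600*(-17)) = 1/(-10200) = -1/10200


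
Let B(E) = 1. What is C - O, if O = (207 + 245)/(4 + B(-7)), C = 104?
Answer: 68/5 ≈ 13.600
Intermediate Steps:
O = 452/5 (O = (207 + 245)/(4 + 1) = 452/5 ≈ 90.400)
C - O = 104 - 1*452/5 = 104 - 452/5 = 68/5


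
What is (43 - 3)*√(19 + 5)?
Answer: 80*√6 ≈ 195.96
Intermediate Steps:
(43 - 3)*√(19 + 5) = 40*√24 = 40*(2*√6) = 80*√6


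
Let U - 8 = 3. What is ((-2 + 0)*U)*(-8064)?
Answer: 177408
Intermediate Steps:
U = 11 (U = 8 + 3 = 11)
((-2 + 0)*U)*(-8064) = ((-2 + 0)*11)*(-8064) = -2*11*(-8064) = -22*(-8064) = 177408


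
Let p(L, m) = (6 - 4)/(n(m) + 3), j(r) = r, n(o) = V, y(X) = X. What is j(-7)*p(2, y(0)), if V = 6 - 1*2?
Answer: -2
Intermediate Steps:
V = 4 (V = 6 - 2 = 4)
n(o) = 4
p(L, m) = 2/7 (p(L, m) = (6 - 4)/(4 + 3) = 2/7)
j(-7)*p(2, y(0)) = -7*2/7 = -2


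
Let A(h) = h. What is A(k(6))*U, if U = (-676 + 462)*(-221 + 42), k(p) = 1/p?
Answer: 19153/3 ≈ 6384.3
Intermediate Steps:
U = 38306 (U = -214*(-179) = 38306)
A(k(6))*U = 38306/6 = (1/6)*38306 = 19153/3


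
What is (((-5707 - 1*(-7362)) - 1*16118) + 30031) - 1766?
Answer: 13802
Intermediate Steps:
(((-5707 - 1*(-7362)) - 1*16118) + 30031) - 1766 = (((-5707 + 7362) - 16118) + 30031) - 1766 = ((1655 - 16118) + 30031) - 1766 = (-14463 + 30031) - 1766 = 15568 - 1766 = 13802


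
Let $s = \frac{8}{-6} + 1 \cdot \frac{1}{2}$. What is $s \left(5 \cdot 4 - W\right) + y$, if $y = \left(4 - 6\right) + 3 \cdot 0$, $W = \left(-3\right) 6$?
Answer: $- \frac{101}{3} \approx -33.667$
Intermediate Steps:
$W = -18$
$s = - \frac{5}{6}$ ($s = 8 \left(- \frac{1}{6}\right) + 1 \cdot \frac{1}{2} = - \frac{4}{3} + \frac{1}{2} = - \frac{5}{6} \approx -0.83333$)
$y = -2$ ($y = \left(4 - 6\right) + 0 = -2 + 0 = -2$)
$s \left(5 \cdot 4 - W\right) + y = - \frac{5 \left(5 \cdot 4 - -18\right)}{6} - 2 = - \frac{5 \left(20 + 18\right)}{6} - 2 = \left(- \frac{5}{6}\right) 38 - 2 = - \frac{95}{3} - 2 = - \frac{101}{3}$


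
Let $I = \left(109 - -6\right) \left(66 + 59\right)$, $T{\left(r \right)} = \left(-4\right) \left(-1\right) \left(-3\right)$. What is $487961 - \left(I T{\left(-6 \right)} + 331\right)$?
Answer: $660130$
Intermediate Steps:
$T{\left(r \right)} = -12$ ($T{\left(r \right)} = 4 \left(-3\right) = -12$)
$I = 14375$ ($I = \left(109 + \left(6 + 0\right)\right) 125 = \left(109 + 6\right) 125 = 115 \cdot 125 = 14375$)
$487961 - \left(I T{\left(-6 \right)} + 331\right) = 487961 - \left(14375 \left(-12\right) + 331\right) = 487961 - \left(-172500 + 331\right) = 487961 - -172169 = 487961 + 172169 = 660130$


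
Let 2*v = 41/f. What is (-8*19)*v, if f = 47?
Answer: -3116/47 ≈ -66.298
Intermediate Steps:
v = 41/94 (v = (41/47)/2 = (41*(1/47))/2 = (½)*(41/47) = 41/94 ≈ 0.43617)
(-8*19)*v = -8*19*(41/94) = -152*41/94 = -3116/47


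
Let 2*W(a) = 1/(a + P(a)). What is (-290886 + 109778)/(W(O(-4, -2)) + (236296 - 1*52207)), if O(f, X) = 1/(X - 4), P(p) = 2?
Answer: -52426/53289 ≈ -0.98381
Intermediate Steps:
O(f, X) = 1/(-4 + X)
W(a) = 1/(2*(2 + a)) (W(a) = 1/(2*(a + 2)) = 1/(2*(2 + a)))
(-290886 + 109778)/(W(O(-4, -2)) + (236296 - 1*52207)) = (-290886 + 109778)/(1/(2*(2 + 1/(-4 - 2))) + (236296 - 1*52207)) = -181108/(1/(2*(2 + 1/(-6))) + (236296 - 52207)) = -181108/(1/(2*(2 - ⅙)) + 184089) = -181108/(1/(2*(11/6)) + 184089) = -181108/((½)*(6/11) + 184089) = -181108/(3/11 + 184089) = -181108/2024982/11 = -181108*11/2024982 = -52426/53289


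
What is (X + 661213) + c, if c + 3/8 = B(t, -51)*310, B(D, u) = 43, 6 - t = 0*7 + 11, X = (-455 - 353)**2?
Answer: 10619253/8 ≈ 1.3274e+6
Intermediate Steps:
X = 652864 (X = (-808)**2 = 652864)
t = -5 (t = 6 - (0*7 + 11) = 6 - (0 + 11) = 6 - 1*11 = 6 - 11 = -5)
c = 106637/8 (c = -3/8 + 43*310 = -3/8 + 13330 = 106637/8 ≈ 13330.)
(X + 661213) + c = (652864 + 661213) + 106637/8 = 1314077 + 106637/8 = 10619253/8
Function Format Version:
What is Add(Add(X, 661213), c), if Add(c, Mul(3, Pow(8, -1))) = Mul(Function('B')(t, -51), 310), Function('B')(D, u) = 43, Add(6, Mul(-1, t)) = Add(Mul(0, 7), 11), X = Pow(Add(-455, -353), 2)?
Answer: Rational(10619253, 8) ≈ 1.3274e+6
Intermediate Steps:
X = 652864 (X = Pow(-808, 2) = 652864)
t = -5 (t = Add(6, Mul(-1, Add(Mul(0, 7), 11))) = Add(6, Mul(-1, Add(0, 11))) = Add(6, Mul(-1, 11)) = Add(6, -11) = -5)
c = Rational(106637, 8) (c = Add(Rational(-3, 8), Mul(43, 310)) = Add(Rational(-3, 8), 13330) = Rational(106637, 8) ≈ 13330.)
Add(Add(X, 661213), c) = Add(Add(652864, 661213), Rational(106637, 8)) = Add(1314077, Rational(106637, 8)) = Rational(10619253, 8)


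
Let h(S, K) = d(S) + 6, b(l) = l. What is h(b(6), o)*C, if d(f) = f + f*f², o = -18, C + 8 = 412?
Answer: 92112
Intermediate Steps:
C = 404 (C = -8 + 412 = 404)
d(f) = f + f³
h(S, K) = 6 + S + S³ (h(S, K) = (S + S³) + 6 = 6 + S + S³)
h(b(6), o)*C = (6 + 6 + 6³)*404 = (6 + 6 + 216)*404 = 228*404 = 92112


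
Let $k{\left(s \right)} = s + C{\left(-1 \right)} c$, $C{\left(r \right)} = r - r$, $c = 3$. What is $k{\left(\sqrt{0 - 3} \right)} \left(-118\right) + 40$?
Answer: $40 - 118 i \sqrt{3} \approx 40.0 - 204.38 i$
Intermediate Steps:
$C{\left(r \right)} = 0$
$k{\left(s \right)} = s$ ($k{\left(s \right)} = s + 0 \cdot 3 = s + 0 = s$)
$k{\left(\sqrt{0 - 3} \right)} \left(-118\right) + 40 = \sqrt{0 - 3} \left(-118\right) + 40 = \sqrt{-3} \left(-118\right) + 40 = i \sqrt{3} \left(-118\right) + 40 = - 118 i \sqrt{3} + 40 = 40 - 118 i \sqrt{3}$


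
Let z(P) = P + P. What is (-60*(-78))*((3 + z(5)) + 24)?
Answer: 173160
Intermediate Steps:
z(P) = 2*P
(-60*(-78))*((3 + z(5)) + 24) = (-60*(-78))*((3 + 2*5) + 24) = 4680*((3 + 10) + 24) = 4680*(13 + 24) = 4680*37 = 173160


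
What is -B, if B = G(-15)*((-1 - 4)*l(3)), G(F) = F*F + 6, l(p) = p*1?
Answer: 3465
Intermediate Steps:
l(p) = p
G(F) = 6 + F² (G(F) = F² + 6 = 6 + F²)
B = -3465 (B = (6 + (-15)²)*((-1 - 4)*3) = (6 + 225)*(-5*3) = 231*(-15) = -3465)
-B = -1*(-3465) = 3465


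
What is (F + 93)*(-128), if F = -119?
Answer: 3328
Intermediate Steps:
(F + 93)*(-128) = (-119 + 93)*(-128) = -26*(-128) = 3328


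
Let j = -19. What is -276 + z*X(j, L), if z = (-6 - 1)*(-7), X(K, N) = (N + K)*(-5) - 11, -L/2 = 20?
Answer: 13640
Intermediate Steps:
L = -40 (L = -2*20 = -40)
X(K, N) = -11 - 5*K - 5*N (X(K, N) = (K + N)*(-5) - 11 = (-5*K - 5*N) - 11 = -11 - 5*K - 5*N)
z = 49 (z = -7*(-7) = 49)
-276 + z*X(j, L) = -276 + 49*(-11 - 5*(-19) - 5*(-40)) = -276 + 49*(-11 + 95 + 200) = -276 + 49*284 = -276 + 13916 = 13640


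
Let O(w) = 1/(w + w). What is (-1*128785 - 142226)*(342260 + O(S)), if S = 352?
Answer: -65300382572451/704 ≈ -9.2756e+10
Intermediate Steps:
O(w) = 1/(2*w)
(-1*128785 - 142226)*(342260 + O(S)) = (-1*128785 - 142226)*(342260 + (½)/352) = (-128785 - 142226)*(342260 + (½)*(1/352)) = -271011*(342260 + 1/704) = -271011*240951041/704 = -65300382572451/704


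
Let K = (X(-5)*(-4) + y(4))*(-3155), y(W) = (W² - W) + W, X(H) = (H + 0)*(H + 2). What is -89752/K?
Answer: -22438/34705 ≈ -0.64653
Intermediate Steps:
X(H) = H*(2 + H)
y(W) = W²
K = 138820 (K = (-5*(2 - 5)*(-4) + 4²)*(-3155) = (-5*(-3)*(-4) + 16)*(-3155) = (15*(-4) + 16)*(-3155) = (-60 + 16)*(-3155) = -44*(-3155) = 138820)
-89752/K = -89752/138820 = -89752*1/138820 = -22438/34705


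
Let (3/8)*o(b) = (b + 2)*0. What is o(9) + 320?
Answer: 320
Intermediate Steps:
o(b) = 0 (o(b) = 8*((b + 2)*0)/3 = 8*((2 + b)*0)/3 = (8/3)*0 = 0)
o(9) + 320 = 0 + 320 = 320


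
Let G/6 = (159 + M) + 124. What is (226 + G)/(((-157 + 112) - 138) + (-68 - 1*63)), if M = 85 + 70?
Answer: -1427/157 ≈ -9.0892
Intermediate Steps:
M = 155
G = 2628 (G = 6*((159 + 155) + 124) = 6*(314 + 124) = 6*438 = 2628)
(226 + G)/(((-157 + 112) - 138) + (-68 - 1*63)) = (226 + 2628)/(((-157 + 112) - 138) + (-68 - 1*63)) = 2854/((-45 - 138) + (-68 - 63)) = 2854/(-183 - 131) = 2854/(-314) = 2854*(-1/314) = -1427/157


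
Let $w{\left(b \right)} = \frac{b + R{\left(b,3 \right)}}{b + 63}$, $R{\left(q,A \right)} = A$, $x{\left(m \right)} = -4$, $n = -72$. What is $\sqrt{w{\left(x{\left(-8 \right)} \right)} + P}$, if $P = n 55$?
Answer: $\frac{i \sqrt{13784819}}{59} \approx 62.929 i$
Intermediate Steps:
$P = -3960$ ($P = \left(-72\right) 55 = -3960$)
$w{\left(b \right)} = \frac{3 + b}{63 + b}$ ($w{\left(b \right)} = \frac{b + 3}{b + 63} = \frac{3 + b}{63 + b}$)
$\sqrt{w{\left(x{\left(-8 \right)} \right)} + P} = \sqrt{\frac{3 - 4}{63 - 4} - 3960} = \sqrt{\frac{1}{59} \left(-1\right) - 3960} = \sqrt{- \frac{1}{59} - 3960} = \sqrt{- \frac{233641}{59}} = \frac{i \sqrt{13784819}}{59}$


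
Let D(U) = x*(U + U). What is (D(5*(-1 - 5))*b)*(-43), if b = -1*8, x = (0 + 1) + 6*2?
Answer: -268320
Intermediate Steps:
x = 13 (x = 1 + 12 = 13)
D(U) = 26*U (D(U) = 13*(U + U) = 13*(2*U) = 26*U)
b = -8
(D(5*(-1 - 5))*b)*(-43) = ((26*(5*(-1 - 5)))*(-8))*(-43) = ((26*(5*(-6)))*(-8))*(-43) = ((26*(-30))*(-8))*(-43) = -780*(-8)*(-43) = 6240*(-43) = -268320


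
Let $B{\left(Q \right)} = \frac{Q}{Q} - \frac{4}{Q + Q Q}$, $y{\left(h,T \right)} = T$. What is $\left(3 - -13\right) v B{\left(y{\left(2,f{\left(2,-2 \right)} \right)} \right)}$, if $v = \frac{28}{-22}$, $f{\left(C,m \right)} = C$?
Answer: $- \frac{224}{33} \approx -6.7879$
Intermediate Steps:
$B{\left(Q \right)} = 1 - \frac{4}{Q + Q^{2}}$
$v = - \frac{14}{11}$ ($v = 28 \left(- \frac{1}{22}\right) = - \frac{14}{11} \approx -1.2727$)
$\left(3 - -13\right) v B{\left(y{\left(2,f{\left(2,-2 \right)} \right)} \right)} = \left(3 - -13\right) \left(- \frac{14}{11}\right) \frac{-4 + 2 + 2^{2}}{2 \left(1 + 2\right)} = \left(3 + 13\right) \left(- \frac{14}{11}\right) \frac{-4 + 2 + 4}{2 \cdot 3} = 16 \left(- \frac{14}{11}\right) \frac{1}{2} \cdot \frac{1}{3} \cdot 2 = \left(- \frac{224}{11}\right) \frac{1}{3} = - \frac{224}{33}$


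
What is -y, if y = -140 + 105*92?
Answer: -9520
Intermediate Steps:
y = 9520 (y = -140 + 9660 = 9520)
-y = -1*9520 = -9520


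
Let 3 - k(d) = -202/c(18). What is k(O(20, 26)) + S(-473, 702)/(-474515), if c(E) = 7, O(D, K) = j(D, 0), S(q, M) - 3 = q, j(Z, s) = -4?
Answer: 21164027/664321 ≈ 31.858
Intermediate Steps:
S(q, M) = 3 + q
O(D, K) = -4
k(d) = 223/7 (k(d) = 3 - (-202)/7 = 3 - 1*(-202/7) = 3 + 202/7 = 223/7)
k(O(20, 26)) + S(-473, 702)/(-474515) = 223/7 + (3 - 473)/(-474515) = 223/7 - 470*(-1/474515) = 223/7 + 94/94903 = 21164027/664321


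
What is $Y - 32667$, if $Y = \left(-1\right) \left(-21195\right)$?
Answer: $-11472$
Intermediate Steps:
$Y = 21195$
$Y - 32667 = 21195 - 32667 = -11472$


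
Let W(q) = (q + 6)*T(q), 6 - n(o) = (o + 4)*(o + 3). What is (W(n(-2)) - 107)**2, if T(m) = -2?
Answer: 16129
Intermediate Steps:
n(o) = 6 - (3 + o)*(4 + o) (n(o) = 6 - (o + 4)*(o + 3) = 6 - (4 + o)*(3 + o) = 6 - (3 + o)*(4 + o))
W(q) = -12 - 2*q (W(q) = (q + 6)*(-2) = (6 + q)*(-2) = -12 - 2*q)
(W(n(-2)) - 107)**2 = ((-12 - 2*(-6 - 1*(-2)**2 - 7*(-2))) - 107)**2 = ((-12 - 2*(-6 - 1*4 + 14)) - 107)**2 = ((-12 - 2*(-6 - 4 + 14)) - 107)**2 = ((-12 - 2*4) - 107)**2 = ((-12 - 8) - 107)**2 = (-20 - 107)**2 = (-127)**2 = 16129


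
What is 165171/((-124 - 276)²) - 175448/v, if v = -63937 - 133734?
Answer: 60721196741/31627360000 ≈ 1.9199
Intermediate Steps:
v = -197671
165171/((-124 - 276)²) - 175448/v = 165171/((-124 - 276)²) - 175448/(-197671) = 165171/((-400)²) - 175448*(-1/197671) = 165171/160000 + 175448/197671 = 60721196741/31627360000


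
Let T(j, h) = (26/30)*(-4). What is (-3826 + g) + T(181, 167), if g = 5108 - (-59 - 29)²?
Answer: -96982/15 ≈ -6465.5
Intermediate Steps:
T(j, h) = -52/15 (T(j, h) = (26*(1/30))*(-4) = (13/15)*(-4) = -52/15)
g = -2636 (g = 5108 - 1*(-88)² = 5108 - 1*7744 = 5108 - 7744 = -2636)
(-3826 + g) + T(181, 167) = (-3826 - 2636) - 52/15 = -6462 - 52/15 = -96982/15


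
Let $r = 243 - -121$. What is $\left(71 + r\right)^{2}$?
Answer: $189225$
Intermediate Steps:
$r = 364$ ($r = 243 + 121 = 364$)
$\left(71 + r\right)^{2} = \left(71 + 364\right)^{2} = 435^{2} = 189225$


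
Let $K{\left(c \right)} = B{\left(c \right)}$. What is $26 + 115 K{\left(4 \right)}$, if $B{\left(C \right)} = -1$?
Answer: $-89$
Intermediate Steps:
$K{\left(c \right)} = -1$
$26 + 115 K{\left(4 \right)} = 26 + 115 \left(-1\right) = 26 - 115 = -89$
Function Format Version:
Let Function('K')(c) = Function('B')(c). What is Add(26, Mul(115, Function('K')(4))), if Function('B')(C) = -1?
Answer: -89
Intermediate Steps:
Function('K')(c) = -1
Add(26, Mul(115, Function('K')(4))) = Add(26, Mul(115, -1)) = Add(26, -115) = -89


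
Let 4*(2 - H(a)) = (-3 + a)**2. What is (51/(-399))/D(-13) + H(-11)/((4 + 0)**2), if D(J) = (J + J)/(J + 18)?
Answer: -80583/27664 ≈ -2.9129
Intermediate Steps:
H(a) = 2 - (-3 + a)**2/4
D(J) = 2*J/(18 + J) (D(J) = (2*J)/(18 + J) = 2*J/(18 + J))
(51/(-399))/D(-13) + H(-11)/((4 + 0)**2) = (51/(-399))/((2*(-13)/(18 - 13))) + (2 - (-3 - 11)**2/4)/((4 + 0)**2) = (51*(-1/399))/((2*(-13)/5)) + (2 - 1/4*(-14)**2)/(4**2) = -17/(133*(2*(-13)*(1/5))) + (2 - 1/4*196)/16 = -17/(133*(-26/5)) + (2 - 49)*(1/16) = -17/133*(-5/26) - 47*1/16 = 85/3458 - 47/16 = -80583/27664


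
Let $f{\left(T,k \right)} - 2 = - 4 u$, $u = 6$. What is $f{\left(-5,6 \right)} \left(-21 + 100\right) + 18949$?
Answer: $17211$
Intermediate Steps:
$f{\left(T,k \right)} = -22$ ($f{\left(T,k \right)} = 2 - 24 = -22$)
$f{\left(-5,6 \right)} \left(-21 + 100\right) + 18949 = - 22 \left(-21 + 100\right) + 18949 = \left(-22\right) 79 + 18949 = -1738 + 18949 = 17211$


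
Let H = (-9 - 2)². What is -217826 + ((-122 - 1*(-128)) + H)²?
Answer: -201697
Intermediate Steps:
H = 121 (H = (-11)² = 121)
-217826 + ((-122 - 1*(-128)) + H)² = -217826 + ((-122 - 1*(-128)) + 121)² = -217826 + ((-122 + 128) + 121)² = -217826 + (6 + 121)² = -217826 + 127² = -217826 + 16129 = -201697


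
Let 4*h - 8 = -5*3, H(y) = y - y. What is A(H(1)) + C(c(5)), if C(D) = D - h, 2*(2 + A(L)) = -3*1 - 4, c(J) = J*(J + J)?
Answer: 185/4 ≈ 46.250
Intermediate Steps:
c(J) = 2*J² (c(J) = J*(2*J) = 2*J²)
H(y) = 0
h = -7/4 (h = 2 + (-5*3)/4 = 2 + (¼)*(-15) = 2 - 15/4 = -7/4 ≈ -1.7500)
A(L) = -11/2 (A(L) = -2 + (-3*1 - 4)/2 = -2 + (-3 - 4)/2 = -2 + (½)*(-7) = -2 - 7/2 = -11/2)
C(D) = 7/4 + D (C(D) = D - 1*(-7/4) = D + 7/4 = 7/4 + D)
A(H(1)) + C(c(5)) = -11/2 + (7/4 + 2*5²) = -11/2 + (7/4 + 2*25) = -11/2 + (7/4 + 50) = -11/2 + 207/4 = 185/4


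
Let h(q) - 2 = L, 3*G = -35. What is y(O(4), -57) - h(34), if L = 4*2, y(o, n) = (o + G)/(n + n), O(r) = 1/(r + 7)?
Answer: -18619/1881 ≈ -9.8985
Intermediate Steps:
G = -35/3 (G = (1/3)*(-35) = -35/3 ≈ -11.667)
O(r) = 1/(7 + r)
y(o, n) = (-35/3 + o)/(2*n) (y(o, n) = (o - 35/3)/(n + n) = (-35/3 + o)/((2*n)) = (-35/3 + o)*(1/(2*n)) = (-35/3 + o)/(2*n))
L = 8
h(q) = 10 (h(q) = 2 + 8 = 10)
y(O(4), -57) - h(34) = (1/6)*(-35 + 3/(7 + 4))/(-57) - 1*10 = (1/6)*(-1/57)*(-35 + 3/11) - 10 = (1/6)*(-1/57)*(-382/11) - 10 = 191/1881 - 10 = -18619/1881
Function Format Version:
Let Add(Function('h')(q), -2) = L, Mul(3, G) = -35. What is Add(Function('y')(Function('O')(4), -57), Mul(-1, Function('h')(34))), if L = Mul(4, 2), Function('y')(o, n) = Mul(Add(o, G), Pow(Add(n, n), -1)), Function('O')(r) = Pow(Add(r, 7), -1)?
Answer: Rational(-18619, 1881) ≈ -9.8985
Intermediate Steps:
G = Rational(-35, 3) (G = Mul(Rational(1, 3), -35) = Rational(-35, 3) ≈ -11.667)
Function('O')(r) = Pow(Add(7, r), -1)
Function('y')(o, n) = Mul(Rational(1, 2), Pow(n, -1), Add(Rational(-35, 3), o)) (Function('y')(o, n) = Mul(Add(o, Rational(-35, 3)), Pow(Add(n, n), -1)) = Mul(Add(Rational(-35, 3), o), Pow(Mul(2, n), -1)) = Mul(Add(Rational(-35, 3), o), Mul(Rational(1, 2), Pow(n, -1))) = Mul(Rational(1, 2), Pow(n, -1), Add(Rational(-35, 3), o)))
L = 8
Function('h')(q) = 10 (Function('h')(q) = Add(2, 8) = 10)
Add(Function('y')(Function('O')(4), -57), Mul(-1, Function('h')(34))) = Add(Mul(Rational(1, 6), Pow(-57, -1), Add(-35, Mul(3, Pow(Add(7, 4), -1)))), Mul(-1, 10)) = Add(Mul(Rational(1, 6), Rational(-1, 57), Add(-35, Mul(3, Pow(11, -1)))), -10) = Add(Mul(Rational(1, 6), Rational(-1, 57), Add(-35, Mul(3, Rational(1, 11)))), -10) = Add(Mul(Rational(1, 6), Rational(-1, 57), Add(-35, Rational(3, 11))), -10) = Add(Mul(Rational(1, 6), Rational(-1, 57), Rational(-382, 11)), -10) = Add(Rational(191, 1881), -10) = Rational(-18619, 1881)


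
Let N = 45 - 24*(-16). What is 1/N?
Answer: 1/429 ≈ 0.0023310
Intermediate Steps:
N = 429 (N = 45 + 384 = 429)
1/N = 1/429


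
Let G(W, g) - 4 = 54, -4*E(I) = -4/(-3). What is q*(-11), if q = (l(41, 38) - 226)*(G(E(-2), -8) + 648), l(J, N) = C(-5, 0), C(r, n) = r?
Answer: 1793946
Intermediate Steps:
l(J, N) = -5
E(I) = -1/3 (E(I) = -(-1)/(-3) = -(-1)*(-1)/3 = -1/4*4/3 = -1/3)
G(W, g) = 58 (G(W, g) = 4 + 54 = 58)
q = -163086 (q = (-5 - 226)*(58 + 648) = -231*706 = -163086)
q*(-11) = -163086*(-11) = 1793946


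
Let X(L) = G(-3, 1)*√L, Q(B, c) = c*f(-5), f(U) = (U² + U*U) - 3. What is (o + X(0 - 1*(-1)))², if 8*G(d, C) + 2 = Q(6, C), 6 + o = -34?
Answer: 75625/64 ≈ 1181.6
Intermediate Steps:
o = -40 (o = -6 - 34 = -40)
f(U) = -3 + 2*U² (f(U) = (U² + U²) - 3 = 2*U² - 3 = -3 + 2*U²)
Q(B, c) = 47*c (Q(B, c) = c*(-3 + 2*(-5)²) = c*(-3 + 2*25) = c*(-3 + 50) = c*47 = 47*c)
G(d, C) = -¼ + 47*C/8 (G(d, C) = -¼ + (47*C)/8 = -¼ + 47*C/8)
X(L) = 45*√L/8 (X(L) = (-¼ + (47/8)*1)*√L = (-¼ + 47/8)*√L = 45*√L/8)
(o + X(0 - 1*(-1)))² = (-40 + 45*√(0 - 1*(-1))/8)² = (-40 + 45*√(0 + 1)/8)² = (-40 + 45*√1/8)² = (-40 + (45/8)*1)² = (-40 + 45/8)² = (-275/8)² = 75625/64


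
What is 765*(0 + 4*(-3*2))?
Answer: -18360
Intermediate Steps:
765*(0 + 4*(-3*2)) = 765*(0 + 4*(-1*6)) = 765*(0 + 4*(-6)) = 765*(0 - 24) = 765*(-24) = -18360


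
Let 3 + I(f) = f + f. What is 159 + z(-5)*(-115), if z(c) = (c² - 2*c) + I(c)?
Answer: -2371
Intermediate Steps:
I(f) = -3 + 2*f (I(f) = -3 + (f + f) = -3 + 2*f)
z(c) = -3 + c² (z(c) = (c² - 2*c) + (-3 + 2*c) = -3 + c²)
159 + z(-5)*(-115) = 159 + (-3 + (-5)²)*(-115) = 159 + (-3 + 25)*(-115) = 159 + 22*(-115) = 159 - 2530 = -2371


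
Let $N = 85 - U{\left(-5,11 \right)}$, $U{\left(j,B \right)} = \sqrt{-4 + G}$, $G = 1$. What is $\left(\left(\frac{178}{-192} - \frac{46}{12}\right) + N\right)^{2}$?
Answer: $\frac{59308561}{9216} - \frac{7703 i \sqrt{3}}{48} \approx 6435.4 - 277.96 i$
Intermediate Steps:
$U{\left(j,B \right)} = i \sqrt{3}$ ($U{\left(j,B \right)} = \sqrt{-4 + 1} = \sqrt{-3} = i \sqrt{3}$)
$N = 85 - i \sqrt{3} \approx 85.0 - 1.732 i$
$\left(\left(\frac{178}{-192} - \frac{46}{12}\right) + N\right)^{2} = \left(\left(\frac{178}{-192} - \frac{46}{12}\right) + \left(85 - i \sqrt{3}\right)\right)^{2} = \left(\left(178 \left(- \frac{1}{192}\right) - \frac{23}{6}\right) + \left(85 - i \sqrt{3}\right)\right)^{2} = \left(\left(- \frac{89}{96} - \frac{23}{6}\right) + \left(85 - i \sqrt{3}\right)\right)^{2} = \left(- \frac{457}{96} + \left(85 - i \sqrt{3}\right)\right)^{2} = \left(\frac{7703}{96} - i \sqrt{3}\right)^{2}$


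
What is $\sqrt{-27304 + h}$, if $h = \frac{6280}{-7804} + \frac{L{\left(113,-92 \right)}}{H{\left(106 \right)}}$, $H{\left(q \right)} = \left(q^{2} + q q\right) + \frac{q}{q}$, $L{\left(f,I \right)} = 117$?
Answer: $\frac{i \sqrt{648023291135630905}}{4871647} \approx 165.24 i$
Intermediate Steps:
$H{\left(q \right)} = 1 + 2 q^{2}$ ($H{\left(q \right)} = \left(q^{2} + q^{2}\right) + 1 = 2 q^{2} + 1 = 1 + 2 q^{2}$)
$h = - \frac{3894927}{4871647}$ ($h = \frac{6280}{-7804} + \frac{117}{1 + 2 \cdot 106^{2}} = 6280 \left(- \frac{1}{7804}\right) + \frac{117}{1 + 2 \cdot 11236} = - \frac{1570}{1951} + \frac{117}{1 + 22472} = - \frac{1570}{1951} + \frac{117}{22473} = - \frac{1570}{1951} + 117 \cdot \frac{1}{22473} = - \frac{1570}{1951} + \frac{13}{2497} = - \frac{3894927}{4871647} \approx -0.79951$)
$\sqrt{-27304 + h} = \sqrt{-27304 - \frac{3894927}{4871647}} = \sqrt{- \frac{133019344615}{4871647}} = \frac{i \sqrt{648023291135630905}}{4871647}$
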